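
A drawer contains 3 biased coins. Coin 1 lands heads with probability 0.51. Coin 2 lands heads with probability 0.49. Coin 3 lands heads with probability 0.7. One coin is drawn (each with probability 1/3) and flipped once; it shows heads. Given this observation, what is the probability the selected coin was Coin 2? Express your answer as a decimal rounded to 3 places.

Tabulate prior·likelihood by source: [1] prior 0.333333, lik 0.51, product 0.1700; [2] prior 0.333333, lik 0.49, product 0.1633; [3] prior 0.333333, lik 0.7, product 0.2333.
Normalizing constant = 0.56667; the posterior for Coin 2 is its product over the sum, 0.1633/0.56667 = 0.288.

Posterior probability ≈ 0.288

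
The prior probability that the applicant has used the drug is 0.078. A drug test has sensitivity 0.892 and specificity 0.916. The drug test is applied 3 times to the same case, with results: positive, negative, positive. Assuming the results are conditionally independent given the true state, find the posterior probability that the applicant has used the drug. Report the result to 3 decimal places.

Posterior P(H) ≈ 0.529

Let H be the event that the applicant has used the drug; start with P(H) = 0.078. P('positive'|H) = 0.892, P('positive'|¬H) = 0.084.
Update on result 1 ('positive'): P(H) ← 0.892·0.0780 / (0.892·0.0780 + 0.084·0.9220) = 0.069576/0.14702 = 0.4732.
Update on result 2 ('negative'): P(H) ← 0.108·0.4732 / (0.108·0.4732 + 0.916·0.5268) = 0.051109/0.53363 = 0.0958.
Update on result 3 ('positive'): P(H) ← 0.892·0.0958 / (0.892·0.0958 + 0.084·0.9042) = 0.085432/0.16139 = 0.5294.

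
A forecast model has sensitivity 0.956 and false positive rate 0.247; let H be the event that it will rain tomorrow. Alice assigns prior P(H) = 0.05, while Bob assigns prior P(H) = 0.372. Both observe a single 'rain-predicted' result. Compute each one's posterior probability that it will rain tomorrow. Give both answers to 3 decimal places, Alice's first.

The likelihood ratio for a 'rain-predicted' result is 0.956/0.247 = 3.8704.
Alice: prior odds 0.05/0.95 = 0.052632; posterior odds 0.20371; posterior probability 0.169.
Bob: prior odds 0.372/0.628 = 0.59236; posterior odds 2.2927; posterior probability 0.696.

Alice: 0.169; Bob: 0.696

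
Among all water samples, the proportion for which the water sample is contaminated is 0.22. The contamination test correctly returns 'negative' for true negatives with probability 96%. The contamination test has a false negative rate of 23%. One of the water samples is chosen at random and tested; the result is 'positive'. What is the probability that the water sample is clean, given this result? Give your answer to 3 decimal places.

Let H be the event that the water sample is contaminated. P(H) = 0.22, so P(¬H) = 0.78. With E the 'positive' result, P(E|H) = 0.77 and P(E|¬H) = 0.04.
P(E) = 0.77·0.22 + 0.04·0.78 = 0.16940 + 0.031200 = 0.20060.
By Bayes' theorem, P(H|E) = 0.16940 / 0.20060 = 0.844. Hence P(¬H|E) = 1 − 0.844 = 0.156.

P(¬H | E) ≈ 0.156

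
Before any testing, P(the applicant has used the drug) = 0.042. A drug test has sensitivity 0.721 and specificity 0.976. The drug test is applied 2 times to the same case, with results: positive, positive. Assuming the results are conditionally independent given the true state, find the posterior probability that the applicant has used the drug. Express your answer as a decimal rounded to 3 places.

With H the event that the applicant has used the drug, the joint likelihood of the observed sequence is P(data|H) = 0.721·0.721 = 0.51984 and P(data|¬H) = 0.024·0.024 = 0.00057600.
Bayes: P(H|data) = 0.042·0.51984 / (0.042·0.51984 + 0.958·0.00057600) = 0.021833/0.022385 = 0.9753.

Posterior P(H) ≈ 0.975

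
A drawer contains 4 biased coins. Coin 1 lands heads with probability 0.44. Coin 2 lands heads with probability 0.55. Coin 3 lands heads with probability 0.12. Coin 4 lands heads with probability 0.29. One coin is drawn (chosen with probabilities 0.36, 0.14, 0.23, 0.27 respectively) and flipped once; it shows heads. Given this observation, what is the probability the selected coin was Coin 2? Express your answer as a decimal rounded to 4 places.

P(heads|C1) = 0.44; P(heads|C2) = 0.55; P(heads|C3) = 0.12; P(heads|C4) = 0.29.
Prior × likelihood for each source: 0.36·0.44=0.1584, 0.14·0.55=0.07700, 0.23·0.12=0.02760, 0.27·0.29=0.07830. Summing gives P(heads) = 0.34130.
P(Coin 2 | heads) = 0.07700 / 0.34130 = 0.2256.

Posterior probability ≈ 0.2256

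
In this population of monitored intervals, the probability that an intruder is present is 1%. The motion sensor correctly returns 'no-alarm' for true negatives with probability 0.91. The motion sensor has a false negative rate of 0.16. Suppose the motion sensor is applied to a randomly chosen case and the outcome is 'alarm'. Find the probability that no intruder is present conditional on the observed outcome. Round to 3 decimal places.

P(¬H | E) ≈ 0.914

Write H for 'an intruder is present'. Prior odds H:¬H = 0.01/0.99 = 0.010101. For the 'alarm' outcome, the likelihood ratio is 0.84/0.09 = 9.3333.
Posterior odds = 0.010101 × 9.3333 = 0.094276, so P(H|E) = 0.094276/(1+0.094276) = 0.086. Then P(¬H|E) = 1 − 0.086 = 0.914.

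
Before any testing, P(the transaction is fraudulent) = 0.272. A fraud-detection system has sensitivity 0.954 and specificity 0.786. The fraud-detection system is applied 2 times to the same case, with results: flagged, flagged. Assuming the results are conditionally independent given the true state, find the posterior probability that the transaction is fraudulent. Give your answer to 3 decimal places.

Posterior P(H) ≈ 0.881

Let H be the event that the transaction is fraudulent; start with P(H) = 0.272. P('flagged'|H) = 0.954, P('flagged'|¬H) = 0.214.
Update on result 1 ('flagged'): P(H) ← 0.954·0.2720 / (0.954·0.2720 + 0.214·0.7280) = 0.25949/0.41528 = 0.6249.
Update on result 2 ('flagged'): P(H) ← 0.954·0.6249 / (0.954·0.6249 + 0.214·0.3751) = 0.59611/0.67639 = 0.8813.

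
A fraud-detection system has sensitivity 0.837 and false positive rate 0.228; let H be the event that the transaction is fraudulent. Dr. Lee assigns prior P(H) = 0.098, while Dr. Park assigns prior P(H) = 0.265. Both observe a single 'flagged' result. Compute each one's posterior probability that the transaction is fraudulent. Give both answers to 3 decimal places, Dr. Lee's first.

P('+'|H) = 0.837, P('+'|¬H) = 0.228.
Dr. Lee: numerator 0.837·0.098 = 0.082026; evidence = 0.082026+0.228·0.902 = 0.28768; posterior = 0.285.
Dr. Park: numerator 0.837·0.265 = 0.22181; evidence = 0.22181+0.228·0.735 = 0.38938; posterior = 0.570.

Dr. Lee: 0.285; Dr. Park: 0.570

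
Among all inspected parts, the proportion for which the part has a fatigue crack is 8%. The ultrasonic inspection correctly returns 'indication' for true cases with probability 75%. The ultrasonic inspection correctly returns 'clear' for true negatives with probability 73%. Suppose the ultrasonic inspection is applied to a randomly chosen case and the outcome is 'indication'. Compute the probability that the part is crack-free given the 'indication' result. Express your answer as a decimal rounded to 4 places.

P(¬H | E) ≈ 0.8054

Write H for 'the part has a fatigue crack'. Prior odds H:¬H = 0.08/0.92 = 0.086957. For the 'indication' outcome, the likelihood ratio is 0.75/0.27 = 2.7778.
Posterior odds = 0.086957 × 2.7778 = 0.24155, so P(H|E) = 0.24155/(1+0.24155) = 0.1946. Then P(¬H|E) = 1 − 0.1946 = 0.8054.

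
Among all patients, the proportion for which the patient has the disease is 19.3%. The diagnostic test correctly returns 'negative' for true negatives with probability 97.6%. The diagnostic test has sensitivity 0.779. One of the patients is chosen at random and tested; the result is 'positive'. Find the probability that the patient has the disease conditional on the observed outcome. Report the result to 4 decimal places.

Let H be the event that the patient has the disease. P(H) = 0.193, so P(¬H) = 0.807. With E the 'positive' result, P(E|H) = 0.779 and P(E|¬H) = 0.024.
P(E) = 0.779·0.193 + 0.024·0.807 = 0.15035 + 0.019368 = 0.16972.
By Bayes' theorem, P(H|E) = 0.15035 / 0.16972 = 0.8859.

P(H | E) ≈ 0.8859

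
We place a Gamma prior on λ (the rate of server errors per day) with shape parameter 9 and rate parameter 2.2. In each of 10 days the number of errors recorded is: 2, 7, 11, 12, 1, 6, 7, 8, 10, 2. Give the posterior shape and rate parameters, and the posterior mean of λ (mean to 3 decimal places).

Posterior: Gamma(shape=75, rate=12.2); mean ≈ 6.148

Total count ∑xᵢ = 66 over n = 10 days.
Gamma is conjugate to the Poisson likelihood: posterior is Gamma(shape = 9+66 = 75, rate = 2.2+10 = 12.2).
E[λ | data] = 75/12.2 = 6.148.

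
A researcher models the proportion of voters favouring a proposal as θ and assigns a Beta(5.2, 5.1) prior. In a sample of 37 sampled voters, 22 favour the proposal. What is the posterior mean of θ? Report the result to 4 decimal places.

The binomial likelihood is conjugate to the Beta prior: with 22 successes and 15 failures, the posterior is Beta(5.2+22, 5.1+15) = Beta(27.2, 20.1).
Posterior mean = α/(α+β) = 27.2/47.3 = 0.5751.

Posterior mean ≈ 0.5751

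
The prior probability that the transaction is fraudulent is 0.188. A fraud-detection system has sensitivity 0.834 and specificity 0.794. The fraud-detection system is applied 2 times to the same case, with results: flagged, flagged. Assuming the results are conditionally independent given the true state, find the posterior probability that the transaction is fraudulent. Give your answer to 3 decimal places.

Posterior P(H) ≈ 0.791

Let H be the event that the transaction is fraudulent; start with P(H) = 0.188. P('flagged'|H) = 0.834, P('flagged'|¬H) = 0.206.
Update on result 1 ('flagged'): P(H) ← 0.834·0.1880 / (0.834·0.1880 + 0.206·0.8120) = 0.15679/0.32406 = 0.4838.
Update on result 2 ('flagged'): P(H) ← 0.834·0.4838 / (0.834·0.4838 + 0.206·0.5162) = 0.40351/0.50985 = 0.7914.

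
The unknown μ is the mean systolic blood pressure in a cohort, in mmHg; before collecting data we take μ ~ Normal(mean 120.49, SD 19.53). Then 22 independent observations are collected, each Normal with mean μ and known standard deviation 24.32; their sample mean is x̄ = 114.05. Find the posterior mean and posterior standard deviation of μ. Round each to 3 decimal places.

Posterior mean ≈ 114.474; posterior SD ≈ 5.011

With known σ, the Normal prior is conjugate. Weight on the data is w = (n/σ²)/(n/σ² + 1/τ₀²) = 0.0371959/(0.0371959+0.00262178) = 0.93416.
Posterior mean = w·x̄ + (1−w)·μ₀ = 0.93416·114.05 + 0.065844·120.49 = 114.474. Posterior variance = 1/(0.0371959+0.00262178) = 25.1144, so SD = 5.011.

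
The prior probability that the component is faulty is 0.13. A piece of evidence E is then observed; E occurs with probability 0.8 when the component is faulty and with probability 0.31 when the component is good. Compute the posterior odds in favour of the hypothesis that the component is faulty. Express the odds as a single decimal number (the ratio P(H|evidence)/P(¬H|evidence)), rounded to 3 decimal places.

Posterior odds ≈ 0.386

Prior odds = 0.13/(1−0.13) = 0.14943. In log-odds, ln(0.14943) = -1.9010.
Add log likelihood ratio: ln(2.5806) = 0.94804.
Posterior log-odds = -0.95292, so posterior odds = exp(-0.95292) = 0.38561.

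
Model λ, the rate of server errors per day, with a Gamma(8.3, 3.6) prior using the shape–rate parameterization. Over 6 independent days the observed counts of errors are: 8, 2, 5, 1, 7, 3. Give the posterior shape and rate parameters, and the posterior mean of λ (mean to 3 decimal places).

The Poisson likelihood adds the total count to the shape and the number of exposure periods to the rate. Here ∑xᵢ = 26 and n = 6, so shape 8.3→34.3 and rate 3.6→9.6.
E[λ | data] = 34.3/9.6 = 3.573.

Posterior: Gamma(shape=34.3, rate=9.6); mean ≈ 3.573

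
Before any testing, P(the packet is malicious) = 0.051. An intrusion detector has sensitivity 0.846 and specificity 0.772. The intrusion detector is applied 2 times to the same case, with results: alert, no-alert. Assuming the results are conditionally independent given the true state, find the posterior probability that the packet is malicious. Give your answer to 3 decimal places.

Posterior P(H) ≈ 0.038

With H the event that the packet is malicious, the joint likelihood of the observed sequence is P(data|H) = 0.846·0.154 = 0.13028 and P(data|¬H) = 0.228·0.772 = 0.17602.
Bayes: P(H|data) = 0.051·0.13028 / (0.051·0.13028 + 0.949·0.17602) = 0.0066445/0.17368 = 0.0383.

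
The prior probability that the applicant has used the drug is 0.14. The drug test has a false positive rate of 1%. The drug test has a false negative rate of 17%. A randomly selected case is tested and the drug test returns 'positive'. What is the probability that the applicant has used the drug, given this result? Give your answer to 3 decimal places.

Write H for 'the applicant has used the drug'. Prior odds H:¬H = 0.14/0.86 = 0.16279. For the 'positive' outcome, the likelihood ratio is 0.83/0.01 = 83.000.
Posterior odds = 0.16279 × 83.000 = 13.512, so P(H|E) = 13.512/(1+13.512) = 0.931.

P(H | E) ≈ 0.931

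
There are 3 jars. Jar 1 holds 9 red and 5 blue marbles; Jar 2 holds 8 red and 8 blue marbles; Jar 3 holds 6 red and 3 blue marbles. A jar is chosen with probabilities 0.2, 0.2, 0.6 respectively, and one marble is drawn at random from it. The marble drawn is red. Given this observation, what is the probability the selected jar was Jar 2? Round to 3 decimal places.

P(red|Jar 1) = 0.6429; P(red|Jar 2) = 0.5; P(red|Jar 3) = 0.6667.
Prior × likelihood for each source: 0.2·0.6429=0.1286, 0.2·0.5=0.1000, 0.6·0.6667=0.4000. Summing gives P(red) = 0.62857.
P(Jar 2 | red) = 0.1000 / 0.62857 = 0.159.

Posterior probability ≈ 0.159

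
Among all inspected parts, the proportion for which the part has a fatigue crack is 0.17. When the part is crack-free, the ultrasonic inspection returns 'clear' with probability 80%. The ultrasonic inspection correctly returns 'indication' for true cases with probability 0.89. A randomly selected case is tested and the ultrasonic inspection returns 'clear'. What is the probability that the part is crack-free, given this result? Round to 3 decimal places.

Write H for 'the part has a fatigue crack'. Prior odds H:¬H = 0.17/0.83 = 0.20482. For the 'clear' outcome, the likelihood ratio is 0.11/0.8 = 0.13750.
Posterior odds = 0.20482 × 0.13750 = 0.028163, so P(H|E) = 0.028163/(1+0.028163) = 0.027. Then P(¬H|E) = 1 − 0.027 = 0.973.

P(¬H | E) ≈ 0.973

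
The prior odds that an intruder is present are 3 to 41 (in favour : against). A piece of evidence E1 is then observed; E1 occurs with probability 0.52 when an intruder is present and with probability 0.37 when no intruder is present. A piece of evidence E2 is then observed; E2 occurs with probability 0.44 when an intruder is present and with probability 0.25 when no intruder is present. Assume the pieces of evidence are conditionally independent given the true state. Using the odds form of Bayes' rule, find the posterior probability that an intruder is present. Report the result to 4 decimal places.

Posterior probability ≈ 0.1533

Prior odds = 3/41 = 0.073171.
Likelihood ratio for E1 = 0.52/0.37 = 1.4054.
Likelihood ratio for E2 = 0.44/0.25 = 1.7600.
Posterior odds = prior odds × LR₁ × LR₂ = 0.18099.
Posterior probability = odds/(1+odds) = 0.18099/1.1810 = 0.1533.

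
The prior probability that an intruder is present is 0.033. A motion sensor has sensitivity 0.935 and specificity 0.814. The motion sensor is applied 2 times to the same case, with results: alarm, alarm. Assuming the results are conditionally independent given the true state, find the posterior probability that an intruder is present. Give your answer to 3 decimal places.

Posterior P(H) ≈ 0.463

With H the event that an intruder is present, the joint likelihood of the observed sequence is P(data|H) = 0.935·0.935 = 0.87423 and P(data|¬H) = 0.186·0.186 = 0.034596.
Bayes: P(H|data) = 0.033·0.87423 / (0.033·0.87423 + 0.967·0.034596) = 0.028849/0.062304 = 0.4630.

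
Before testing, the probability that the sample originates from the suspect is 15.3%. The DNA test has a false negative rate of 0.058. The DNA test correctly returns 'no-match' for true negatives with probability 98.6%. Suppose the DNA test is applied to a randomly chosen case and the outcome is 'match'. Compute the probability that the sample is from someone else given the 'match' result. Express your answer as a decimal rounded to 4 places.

P(¬H | E) ≈ 0.0760

Write H for 'the sample originates from the suspect'. Prior odds H:¬H = 0.153/0.847 = 0.18064. For the 'match' outcome, the likelihood ratio is 0.942/0.014 = 67.286.
Posterior odds = 0.18064 × 67.286 = 12.154, so P(H|E) = 12.154/(1+12.154) = 0.9240. Then P(¬H|E) = 1 − 0.9240 = 0.0760.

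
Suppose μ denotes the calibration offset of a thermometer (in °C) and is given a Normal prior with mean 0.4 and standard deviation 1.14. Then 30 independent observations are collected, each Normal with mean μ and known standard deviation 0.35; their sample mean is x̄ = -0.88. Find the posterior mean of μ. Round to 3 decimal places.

With known σ, the Normal prior is conjugate. Weight on the data is w = (n/σ²)/(n/σ² + 1/τ₀²) = 244.898/(244.898+0.769468) = 0.99687.
Posterior mean = w·x̄ + (1−w)·μ₀ = 0.99687·-0.88 + 0.0031322·0.4 = -0.876.

Posterior mean ≈ -0.876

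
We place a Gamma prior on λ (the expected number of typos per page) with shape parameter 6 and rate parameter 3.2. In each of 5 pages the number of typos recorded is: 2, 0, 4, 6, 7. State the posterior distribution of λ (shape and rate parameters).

Posterior: Gamma(shape=25, rate=8.2)

Total count ∑xᵢ = 19 over n = 5 pages.
Gamma is conjugate to the Poisson likelihood: posterior is Gamma(shape = 6+19 = 25, rate = 3.2+5 = 8.2).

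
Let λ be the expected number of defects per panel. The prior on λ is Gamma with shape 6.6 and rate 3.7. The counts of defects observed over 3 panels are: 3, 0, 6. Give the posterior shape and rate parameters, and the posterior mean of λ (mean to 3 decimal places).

The Poisson likelihood adds the total count to the shape and the number of exposure periods to the rate. Here ∑xᵢ = 9 and n = 3, so shape 6.6→15.6 and rate 3.7→6.7.
Posterior mean = shape/rate = 15.6/6.7 = 2.328.

Posterior: Gamma(shape=15.6, rate=6.7); mean ≈ 2.328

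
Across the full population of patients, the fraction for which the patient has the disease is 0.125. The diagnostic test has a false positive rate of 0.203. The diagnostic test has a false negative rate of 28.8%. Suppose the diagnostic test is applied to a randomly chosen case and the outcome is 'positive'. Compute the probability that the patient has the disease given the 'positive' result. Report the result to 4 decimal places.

P(H | E) ≈ 0.3338

Let H be the event that the patient has the disease. P(H) = 0.125, so P(¬H) = 0.875. With E the 'positive' result, P(E|H) = 0.712 and P(E|¬H) = 0.203.
P(E) = 0.712·0.125 + 0.203·0.875 = 0.089000 + 0.17763 = 0.26663.
By Bayes' theorem, P(H|E) = 0.089000 / 0.26663 = 0.3338.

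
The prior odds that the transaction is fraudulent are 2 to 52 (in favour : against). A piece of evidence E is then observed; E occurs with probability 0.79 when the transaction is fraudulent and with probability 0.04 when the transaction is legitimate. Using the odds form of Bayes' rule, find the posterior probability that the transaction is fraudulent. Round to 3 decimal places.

Prior odds = 2/52 = 0.038462. In log-odds, ln(0.038462) = -3.2581.
Add log likelihood ratio: ln(19.750) = 2.9832.
Posterior log-odds = -0.27494, so posterior odds = exp(-0.27494) = 0.75962. Converting, P(H|E) = 0.75962/1.7596 = 0.432.

Posterior probability ≈ 0.432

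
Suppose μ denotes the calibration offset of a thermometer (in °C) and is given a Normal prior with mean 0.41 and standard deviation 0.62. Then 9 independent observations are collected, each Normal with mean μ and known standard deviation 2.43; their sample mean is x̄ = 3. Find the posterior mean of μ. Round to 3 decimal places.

Posterior mean ≈ 1.367

With known σ, the Normal prior is conjugate. Weight on the data is w = (n/σ²)/(n/σ² + 1/τ₀²) = 1.52416/(1.52416+2.60146) = 0.36944.
Posterior mean = w·x̄ + (1−w)·μ₀ = 0.36944·3 + 0.63056·0.41 = 1.367.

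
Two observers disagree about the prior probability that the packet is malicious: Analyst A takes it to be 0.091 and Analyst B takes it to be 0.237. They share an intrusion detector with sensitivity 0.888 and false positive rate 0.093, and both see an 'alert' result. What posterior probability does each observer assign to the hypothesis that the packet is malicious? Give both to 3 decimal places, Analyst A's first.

The likelihood ratio for an 'alert' result is 0.888/0.093 = 9.5484.
Analyst A: prior odds 0.091/0.909 = 0.10011; posterior odds 0.95589; posterior probability 0.489.
Analyst B: prior odds 0.237/0.763 = 0.31062; posterior odds 2.9659; posterior probability 0.748.

Analyst A: 0.489; Analyst B: 0.748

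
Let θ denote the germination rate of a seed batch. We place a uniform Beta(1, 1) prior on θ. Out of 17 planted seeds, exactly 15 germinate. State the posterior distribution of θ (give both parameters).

Posterior: Beta(16, 3)

The binomial likelihood is conjugate to the Beta prior: with 15 successes and 2 failures, the posterior is Beta(1+15, 1+2) = Beta(16, 3).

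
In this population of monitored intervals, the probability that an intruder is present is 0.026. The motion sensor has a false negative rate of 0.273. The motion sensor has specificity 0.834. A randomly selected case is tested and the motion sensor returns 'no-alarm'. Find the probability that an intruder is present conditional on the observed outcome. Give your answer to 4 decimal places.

Write H for 'an intruder is present'. Prior odds H:¬H = 0.026/0.974 = 0.026694. For the 'no-alarm' outcome, the likelihood ratio is 0.273/0.834 = 0.32734.
Posterior odds = 0.026694 × 0.32734 = 0.0087380, so P(H|E) = 0.0087380/(1+0.0087380) = 0.0087.

P(H | E) ≈ 0.0087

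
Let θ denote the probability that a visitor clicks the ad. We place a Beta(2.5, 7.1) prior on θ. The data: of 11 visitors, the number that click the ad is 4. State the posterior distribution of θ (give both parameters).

Posterior: Beta(6.5, 14.1)

Observing 4 successes and 7 failures updates Beta(2.5, 7.1) by adding the success and failure counts to the two shape parameters: α = 2.5+4 = 6.5, β = 7.1+7 = 14.1.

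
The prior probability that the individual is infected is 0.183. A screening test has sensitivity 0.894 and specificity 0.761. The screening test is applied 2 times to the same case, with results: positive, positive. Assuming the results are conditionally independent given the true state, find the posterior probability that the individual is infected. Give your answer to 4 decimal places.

Posterior P(H) ≈ 0.7581

Let H be the event that the individual is infected; start with P(H) = 0.183. P('positive'|H) = 0.894, P('positive'|¬H) = 0.239.
Update on result 1 ('positive'): P(H) ← 0.894·0.1830 / (0.894·0.1830 + 0.239·0.8170) = 0.16360/0.35886 = 0.4559.
Update on result 2 ('positive'): P(H) ← 0.894·0.4559 / (0.894·0.4559 + 0.239·0.5441) = 0.40756/0.53761 = 0.7581.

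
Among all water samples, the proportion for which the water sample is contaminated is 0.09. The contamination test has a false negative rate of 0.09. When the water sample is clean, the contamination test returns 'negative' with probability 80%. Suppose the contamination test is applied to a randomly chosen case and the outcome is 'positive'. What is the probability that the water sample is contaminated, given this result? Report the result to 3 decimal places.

Let H be the event that the water sample is contaminated. P(H) = 0.09, so P(¬H) = 0.91. With E the 'positive' result, P(E|H) = 0.91 and P(E|¬H) = 0.2.
P(E) = 0.91·0.09 + 0.2·0.91 = 0.081900 + 0.18200 = 0.26390.
By Bayes' theorem, P(H|E) = 0.081900 / 0.26390 = 0.310.

P(H | E) ≈ 0.310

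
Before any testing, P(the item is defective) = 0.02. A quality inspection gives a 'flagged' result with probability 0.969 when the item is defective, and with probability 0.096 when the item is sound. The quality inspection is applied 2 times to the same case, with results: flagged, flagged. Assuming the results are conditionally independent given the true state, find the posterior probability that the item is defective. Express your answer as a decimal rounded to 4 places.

Let H be the event that the item is defective; start with P(H) = 0.02. P('flagged'|H) = 0.969, P('flagged'|¬H) = 0.096.
Update on result 1 ('flagged'): P(H) ← 0.969·0.0200 / (0.969·0.0200 + 0.096·0.9800) = 0.019380/0.11346 = 0.1708.
Update on result 2 ('flagged'): P(H) ← 0.969·0.1708 / (0.969·0.1708 + 0.096·0.8292) = 0.16551/0.24512 = 0.6752.

Posterior P(H) ≈ 0.6752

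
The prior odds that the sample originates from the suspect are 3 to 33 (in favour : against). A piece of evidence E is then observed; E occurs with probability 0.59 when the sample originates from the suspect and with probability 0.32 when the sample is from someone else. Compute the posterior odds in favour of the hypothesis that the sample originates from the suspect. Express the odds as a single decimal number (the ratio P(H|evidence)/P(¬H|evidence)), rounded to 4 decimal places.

Posterior odds ≈ 0.1676

Prior odds = 3/33 = 0.090909. In log-odds, ln(0.090909) = -2.3979.
Add log likelihood ratio: ln(1.8437) = 0.61180.
Posterior log-odds = -1.7861, so posterior odds = exp(-1.7861) = 0.16761.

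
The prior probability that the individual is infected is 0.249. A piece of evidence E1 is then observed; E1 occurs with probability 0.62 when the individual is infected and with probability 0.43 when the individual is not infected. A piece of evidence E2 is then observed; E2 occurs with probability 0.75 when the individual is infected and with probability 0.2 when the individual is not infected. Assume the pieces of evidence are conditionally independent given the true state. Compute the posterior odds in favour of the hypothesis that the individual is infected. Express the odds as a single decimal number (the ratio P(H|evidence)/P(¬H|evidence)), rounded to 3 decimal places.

Prior odds = 0.249/(1−0.249) = 0.33156.
Likelihood ratio for E1 = 0.62/0.43 = 1.4419.
Likelihood ratio for E2 = 0.75/0.2 = 3.7500.
Posterior odds = prior odds × LR₁ × LR₂ = 1.7927.

Posterior odds ≈ 1.793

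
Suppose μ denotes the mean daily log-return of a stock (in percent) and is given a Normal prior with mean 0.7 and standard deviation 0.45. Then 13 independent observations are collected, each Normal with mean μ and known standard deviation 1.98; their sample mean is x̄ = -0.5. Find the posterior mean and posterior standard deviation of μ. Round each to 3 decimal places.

Prior precision 1/τ₀² = 1/0.45² = 4.93827; data precision n/σ² = 13/1.98² = 3.31599.
Posterior precision = 4.93827 + 3.31599 = 8.25426, giving posterior SD = 1/√8.25426 = 0.348.
Posterior mean = (4.93827·0.7 + 3.31599·-0.5) / 8.25426 = 0.218.

Posterior mean ≈ 0.218; posterior SD ≈ 0.348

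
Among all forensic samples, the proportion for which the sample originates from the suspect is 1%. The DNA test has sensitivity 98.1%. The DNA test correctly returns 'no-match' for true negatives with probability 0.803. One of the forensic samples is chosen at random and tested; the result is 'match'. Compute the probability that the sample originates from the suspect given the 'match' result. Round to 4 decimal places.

Let H be the event that the sample originates from the suspect. P(H) = 0.01, so P(¬H) = 0.99. With E the 'match' result, P(E|H) = 0.981 and P(E|¬H) = 0.197.
P(E) = 0.981·0.01 + 0.197·0.99 = 0.0098100 + 0.19503 = 0.20484.
By Bayes' theorem, P(H|E) = 0.0098100 / 0.20484 = 0.0479.

P(H | E) ≈ 0.0479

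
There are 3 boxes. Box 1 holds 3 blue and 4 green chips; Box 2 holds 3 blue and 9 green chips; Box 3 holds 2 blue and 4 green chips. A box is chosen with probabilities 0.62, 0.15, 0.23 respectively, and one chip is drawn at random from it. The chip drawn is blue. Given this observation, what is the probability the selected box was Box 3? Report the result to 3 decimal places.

Tabulate prior·likelihood by source: [1] prior 0.62, lik 0.4286, product 0.2657; [2] prior 0.15, lik 0.25, product 0.03750; [3] prior 0.23, lik 0.3333, product 0.07667.
Normalizing constant = 0.37988; the posterior for Box 3 is its product over the sum, 0.07667/0.37988 = 0.202.

Posterior probability ≈ 0.202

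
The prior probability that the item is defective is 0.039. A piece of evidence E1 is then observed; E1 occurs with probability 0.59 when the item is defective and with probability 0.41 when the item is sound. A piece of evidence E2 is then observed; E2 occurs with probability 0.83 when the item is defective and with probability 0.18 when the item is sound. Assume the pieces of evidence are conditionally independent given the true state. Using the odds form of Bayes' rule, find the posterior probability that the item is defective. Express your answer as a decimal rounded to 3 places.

Prior odds = 0.039/(1−0.039) = 0.040583. In log-odds, ln(0.040583) = -3.2044.
Add log likelihood ratios: ln(1.4390) + ln(4.6111) = 1.8924.
Posterior log-odds = -1.3120, so posterior odds = exp(-1.3120) = 0.26929. Converting, P(H|E) = 0.26929/1.2693 = 0.212.

Posterior probability ≈ 0.212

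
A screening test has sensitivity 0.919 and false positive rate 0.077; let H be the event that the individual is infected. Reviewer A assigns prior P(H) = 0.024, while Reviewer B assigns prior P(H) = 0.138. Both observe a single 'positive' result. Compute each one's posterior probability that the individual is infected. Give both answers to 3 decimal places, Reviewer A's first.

P('+'|H) = 0.919, P('+'|¬H) = 0.077.
Reviewer A: numerator 0.919·0.024 = 0.022056; evidence = 0.022056+0.077·0.976 = 0.097208; posterior = 0.227.
Reviewer B: numerator 0.919·0.138 = 0.12682; evidence = 0.12682+0.077·0.862 = 0.19320; posterior = 0.656.

Reviewer A: 0.227; Reviewer B: 0.656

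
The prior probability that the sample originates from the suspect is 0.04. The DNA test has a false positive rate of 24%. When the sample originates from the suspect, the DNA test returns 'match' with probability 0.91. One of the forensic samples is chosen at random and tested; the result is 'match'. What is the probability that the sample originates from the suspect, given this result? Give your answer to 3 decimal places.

P(H | E) ≈ 0.136

Let H be the event that the sample originates from the suspect. P(H) = 0.04, so P(¬H) = 0.96. With E the 'match' result, P(E|H) = 0.91 and P(E|¬H) = 0.24.
P(E) = 0.91·0.04 + 0.24·0.96 = 0.036400 + 0.23040 = 0.26680.
By Bayes' theorem, P(H|E) = 0.036400 / 0.26680 = 0.136.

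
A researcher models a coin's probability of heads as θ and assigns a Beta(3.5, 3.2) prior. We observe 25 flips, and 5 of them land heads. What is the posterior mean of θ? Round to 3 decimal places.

Posterior mean ≈ 0.268

Observing 5 successes and 20 failures updates Beta(3.5, 3.2) by adding the success and failure counts to the two shape parameters: α = 3.5+5 = 8.5, β = 3.2+20 = 23.2.
E[θ | data] = 8.5/(8.5+23.2) = 0.268.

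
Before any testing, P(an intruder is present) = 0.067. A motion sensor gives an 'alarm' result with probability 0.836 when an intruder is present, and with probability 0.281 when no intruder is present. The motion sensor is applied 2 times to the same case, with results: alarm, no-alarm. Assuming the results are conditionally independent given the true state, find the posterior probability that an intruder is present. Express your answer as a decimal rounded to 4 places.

Posterior P(H) ≈ 0.0465

With H the event that an intruder is present, the joint likelihood of the observed sequence is P(data|H) = 0.836·0.164 = 0.13710 and P(data|¬H) = 0.281·0.719 = 0.20204.
Bayes: P(H|data) = 0.067·0.13710 / (0.067·0.13710 + 0.933·0.20204) = 0.0091860/0.19769 = 0.0465.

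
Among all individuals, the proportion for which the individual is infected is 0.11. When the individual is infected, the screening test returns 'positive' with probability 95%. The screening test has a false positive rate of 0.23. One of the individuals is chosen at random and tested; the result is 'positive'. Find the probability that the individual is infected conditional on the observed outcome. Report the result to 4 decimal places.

P(H | E) ≈ 0.3380

Let H be the event that the individual is infected. P(H) = 0.11, so P(¬H) = 0.89. With E the 'positive' result, P(E|H) = 0.95 and P(E|¬H) = 0.23.
P(E) = 0.95·0.11 + 0.23·0.89 = 0.10450 + 0.20470 = 0.30920.
By Bayes' theorem, P(H|E) = 0.10450 / 0.30920 = 0.3380.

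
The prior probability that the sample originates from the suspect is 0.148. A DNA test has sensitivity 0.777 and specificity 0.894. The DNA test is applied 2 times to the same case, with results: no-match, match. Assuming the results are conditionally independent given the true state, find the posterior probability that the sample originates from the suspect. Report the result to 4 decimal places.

Posterior P(H) ≈ 0.2411

Let H be the event that the sample originates from the suspect; start with P(H) = 0.148. P('match'|H) = 0.777, P('match'|¬H) = 0.106.
Update on result 1 ('no-match'): P(H) ← 0.223·0.1480 / (0.223·0.1480 + 0.894·0.8520) = 0.033004/0.79469 = 0.0415.
Update on result 2 ('match'): P(H) ← 0.777·0.0415 / (0.777·0.0415 + 0.106·0.9585) = 0.032269/0.13387 = 0.2411.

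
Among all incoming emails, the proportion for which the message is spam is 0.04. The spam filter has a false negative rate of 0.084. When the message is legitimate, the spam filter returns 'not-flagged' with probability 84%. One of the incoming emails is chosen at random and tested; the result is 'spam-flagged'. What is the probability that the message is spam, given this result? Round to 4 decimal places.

Write H for 'the message is spam'. Prior odds H:¬H = 0.04/0.96 = 0.041667. For the 'spam-flagged' outcome, the likelihood ratio is 0.916/0.16 = 5.7250.
Posterior odds = 0.041667 × 5.7250 = 0.23854, so P(H|E) = 0.23854/(1+0.23854) = 0.1926.

P(H | E) ≈ 0.1926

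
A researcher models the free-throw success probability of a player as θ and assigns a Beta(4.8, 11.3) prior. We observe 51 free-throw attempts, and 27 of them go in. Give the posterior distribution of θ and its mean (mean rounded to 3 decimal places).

Observing 27 successes and 24 failures updates Beta(4.8, 11.3) by adding the success and failure counts to the two shape parameters: α = 4.8+27 = 31.8, β = 11.3+24 = 35.3.
E[θ | data] = 31.8/(31.8+35.3) = 0.474.

Posterior: Beta(31.8, 35.3); mean ≈ 0.474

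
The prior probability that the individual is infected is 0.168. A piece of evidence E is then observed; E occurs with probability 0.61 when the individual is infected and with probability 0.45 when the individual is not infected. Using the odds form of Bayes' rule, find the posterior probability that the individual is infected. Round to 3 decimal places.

Prior odds = 0.168/(1−0.168) = 0.20192. In log-odds, ln(0.20192) = -1.5999.
Add log likelihood ratio: ln(1.3556) = 0.30421.
Posterior log-odds = -1.2957, so posterior odds = exp(-1.2957) = 0.27372. Converting, P(H|E) = 0.27372/1.2737 = 0.215.

Posterior probability ≈ 0.215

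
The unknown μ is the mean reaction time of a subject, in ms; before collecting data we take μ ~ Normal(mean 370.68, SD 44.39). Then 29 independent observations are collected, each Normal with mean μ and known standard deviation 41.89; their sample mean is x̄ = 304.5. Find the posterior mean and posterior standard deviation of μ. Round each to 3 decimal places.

With known σ, the Normal prior is conjugate. Weight on the data is w = (n/σ²)/(n/σ² + 1/τ₀²) = 0.0165264/(0.0165264+0.00050749) = 0.97021.
Posterior mean = w·x̄ + (1−w)·μ₀ = 0.97021·304.5 + 0.029793·370.68 = 306.472. Posterior variance = 1/(0.0165264+0.00050749) = 58.7066, so SD = 7.662.

Posterior mean ≈ 306.472; posterior SD ≈ 7.662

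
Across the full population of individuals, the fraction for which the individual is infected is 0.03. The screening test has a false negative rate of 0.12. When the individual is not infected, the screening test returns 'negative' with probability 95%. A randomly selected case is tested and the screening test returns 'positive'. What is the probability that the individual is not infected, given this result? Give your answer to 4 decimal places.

P(¬H | E) ≈ 0.6475

Let H be the event that the individual is infected. P(H) = 0.03, so P(¬H) = 0.97. With E the 'positive' result, P(E|H) = 0.88 and P(E|¬H) = 0.05.
P(E) = 0.88·0.03 + 0.05·0.97 = 0.026400 + 0.048500 = 0.074900.
By Bayes' theorem, P(H|E) = 0.026400 / 0.074900 = 0.3525. Hence P(¬H|E) = 1 − 0.3525 = 0.6475.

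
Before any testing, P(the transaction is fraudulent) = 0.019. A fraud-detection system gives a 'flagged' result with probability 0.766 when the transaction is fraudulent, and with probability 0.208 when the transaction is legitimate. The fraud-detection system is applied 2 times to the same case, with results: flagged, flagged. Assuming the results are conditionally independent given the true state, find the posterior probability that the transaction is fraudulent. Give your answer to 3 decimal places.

Let H be the event that the transaction is fraudulent; start with P(H) = 0.019. P('flagged'|H) = 0.766, P('flagged'|¬H) = 0.208.
Update on result 1 ('flagged'): P(H) ← 0.766·0.0190 / (0.766·0.0190 + 0.208·0.9810) = 0.014554/0.21860 = 0.0666.
Update on result 2 ('flagged'): P(H) ← 0.766·0.0666 / (0.766·0.0666 + 0.208·0.9334) = 0.050998/0.24515 = 0.2080.

Posterior P(H) ≈ 0.208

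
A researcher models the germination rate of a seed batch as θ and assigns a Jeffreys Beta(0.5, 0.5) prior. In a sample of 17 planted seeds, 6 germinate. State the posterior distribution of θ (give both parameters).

The binomial likelihood is conjugate to the Beta prior: with 6 successes and 11 failures, the posterior is Beta(0.5+6, 0.5+11) = Beta(6.5, 11.5).

Posterior: Beta(6.5, 11.5)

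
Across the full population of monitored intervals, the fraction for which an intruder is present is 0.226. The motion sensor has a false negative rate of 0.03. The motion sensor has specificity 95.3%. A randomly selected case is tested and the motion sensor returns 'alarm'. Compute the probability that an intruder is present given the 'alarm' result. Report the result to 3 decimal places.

P(H | E) ≈ 0.858

Let H be the event that an intruder is present. P(H) = 0.226, so P(¬H) = 0.774. With E the 'alarm' result, P(E|H) = 0.97 and P(E|¬H) = 0.047.
P(E) = 0.97·0.226 + 0.047·0.774 = 0.21922 + 0.036378 = 0.25560.
By Bayes' theorem, P(H|E) = 0.21922 / 0.25560 = 0.858.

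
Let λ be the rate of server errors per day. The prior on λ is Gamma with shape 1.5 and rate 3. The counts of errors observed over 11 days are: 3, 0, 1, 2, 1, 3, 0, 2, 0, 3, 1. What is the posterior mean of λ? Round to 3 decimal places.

Total count ∑xᵢ = 16 over n = 11 days.
Gamma is conjugate to the Poisson likelihood: posterior is Gamma(shape = 1.5+16 = 17.5, rate = 3+11 = 14).
E[λ | data] = 17.5/14 = 1.250.

Posterior mean ≈ 1.250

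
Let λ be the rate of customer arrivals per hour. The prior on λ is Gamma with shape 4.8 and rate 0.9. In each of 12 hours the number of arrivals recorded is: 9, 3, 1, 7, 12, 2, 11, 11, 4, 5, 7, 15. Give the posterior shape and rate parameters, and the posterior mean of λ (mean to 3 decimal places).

Posterior: Gamma(shape=91.8, rate=12.9); mean ≈ 7.116

Total count ∑xᵢ = 87 over n = 12 hours.
Gamma is conjugate to the Poisson likelihood: posterior is Gamma(shape = 4.8+87 = 91.8, rate = 0.9+12 = 12.9).
Posterior mean = shape/rate = 91.8/12.9 = 7.116.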